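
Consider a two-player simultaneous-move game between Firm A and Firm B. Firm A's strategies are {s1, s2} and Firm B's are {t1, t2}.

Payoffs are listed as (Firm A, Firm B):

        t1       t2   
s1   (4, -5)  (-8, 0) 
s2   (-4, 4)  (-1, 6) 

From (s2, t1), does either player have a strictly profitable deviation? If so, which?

Both

Firm A at (s2, t1) earns -4; deviating to s1 yields 4 — a strict improvement.
Firm B earns 4; deviating to t2 yields 6 — a strict improvement.
Both Firm A and Firm B have strictly profitable deviations.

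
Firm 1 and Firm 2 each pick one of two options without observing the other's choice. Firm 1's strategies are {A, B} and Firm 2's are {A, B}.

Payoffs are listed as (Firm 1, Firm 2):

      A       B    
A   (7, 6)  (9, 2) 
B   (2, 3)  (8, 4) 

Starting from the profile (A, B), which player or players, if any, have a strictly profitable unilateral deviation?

Firm 1 at (A, B) earns 9; deviating to B yields 8 — not better.
Firm 2 earns 2; deviating to A yields 6 — a strict improvement.
Only Firm 2 has a strictly profitable deviation.

Firm 2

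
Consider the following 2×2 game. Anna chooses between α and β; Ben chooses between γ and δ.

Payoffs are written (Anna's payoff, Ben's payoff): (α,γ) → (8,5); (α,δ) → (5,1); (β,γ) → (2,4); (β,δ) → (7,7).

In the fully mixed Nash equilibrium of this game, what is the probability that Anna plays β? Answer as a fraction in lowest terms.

4/7

Let x be the probability that Anna plays α. In a completely mixed equilibrium, Ben must be indifferent between γ and δ.
Ben's expected payoff from γ is 5x + 4(1−x); from δ it is x + 7(1−x).
Setting these equal: x + 4 = −6x + 7, so x = 3/7.
Therefore Anna plays β with probability 1 − 3/7 = 4/7.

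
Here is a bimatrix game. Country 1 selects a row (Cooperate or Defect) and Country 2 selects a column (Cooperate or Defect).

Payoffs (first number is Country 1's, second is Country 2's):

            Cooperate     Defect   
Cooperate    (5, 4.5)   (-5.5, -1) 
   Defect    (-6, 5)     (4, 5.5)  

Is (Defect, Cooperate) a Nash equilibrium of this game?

At (Defect, Cooperate), Country 1 earns -6; switching to Cooperate would give 5, so Country 1 would deviate.
Country 2 earns 5; switching to Defect would give 5.5, so Country 2 would deviate.
Since at least one player can profitably deviate, this is not a Nash equilibrium.

No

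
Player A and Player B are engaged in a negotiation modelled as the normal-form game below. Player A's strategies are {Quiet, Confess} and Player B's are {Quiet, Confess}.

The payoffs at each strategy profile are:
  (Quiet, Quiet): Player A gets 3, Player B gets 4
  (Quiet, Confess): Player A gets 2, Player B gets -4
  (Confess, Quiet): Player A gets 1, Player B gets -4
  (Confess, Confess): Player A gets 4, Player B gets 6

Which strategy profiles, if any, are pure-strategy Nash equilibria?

(Quiet, Quiet) and (Confess, Confess)

(Quiet, Quiet): Player A gets 3 ≥ 1 from Confess, and Player B gets 4 ≥ -4 from Confess — Nash equilibrium.
(Quiet, Confess): Player A prefers Confess (4 > 2); Player B prefers Quiet (4 > -4) — not an equilibrium.
(Confess, Quiet): Player A prefers Quiet (3 > 1); Player B prefers Confess (6 > -4) — not an equilibrium.
(Confess, Confess): Player A gets 4 ≥ 2 from Quiet, and Player B gets 6 ≥ -4 from Quiet — Nash equilibrium.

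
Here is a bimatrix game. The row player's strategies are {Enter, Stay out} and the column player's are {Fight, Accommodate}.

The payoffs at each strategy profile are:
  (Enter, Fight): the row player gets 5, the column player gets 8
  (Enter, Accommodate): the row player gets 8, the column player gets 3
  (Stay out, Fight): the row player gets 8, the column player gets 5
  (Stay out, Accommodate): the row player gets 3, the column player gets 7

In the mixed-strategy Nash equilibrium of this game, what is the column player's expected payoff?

First find x, the probability the row player plays Enter, from the column player's indifference between Fight and Accommodate: 8x + 5(1−x) = 3x + 7(1−x), giving x = 2/7.
Since the column player is indifferent in equilibrium, the column player's expected payoff equals the payoff from either column against (2/7, 5/7). Using Fight: 8(2/7) + 5(5/7) = 41/7.

41/7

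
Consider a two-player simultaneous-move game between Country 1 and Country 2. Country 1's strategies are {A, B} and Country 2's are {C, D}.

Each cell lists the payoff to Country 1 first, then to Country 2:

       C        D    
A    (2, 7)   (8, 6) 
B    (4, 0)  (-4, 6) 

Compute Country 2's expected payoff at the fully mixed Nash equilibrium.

6

First find x, the probability Country 1 plays A, from Country 2's indifference between C and D: 7x = 6x + 6(1−x), giving x = 6/7.
Since Country 2 is indifferent in equilibrium, Country 2's expected payoff equals the payoff from either column against (6/7, 1/7). Using C: 7(6/7) = 6.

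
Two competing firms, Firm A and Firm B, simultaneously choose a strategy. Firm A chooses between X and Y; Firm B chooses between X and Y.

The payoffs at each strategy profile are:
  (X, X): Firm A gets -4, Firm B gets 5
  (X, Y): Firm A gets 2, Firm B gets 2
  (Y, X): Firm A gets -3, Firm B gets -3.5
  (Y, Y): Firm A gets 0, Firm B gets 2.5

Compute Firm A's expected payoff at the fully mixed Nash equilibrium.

First find y, the probability Firm B plays X, from Firm A's indifference between X and Y: −4y + 2(1−y) = −3y, giving y = 2/3.
Since Firm A is indifferent in equilibrium, Firm A's expected payoff equals the payoff from either row against (2/3, 1/3). Using X: −4(2/3) + 2(1/3) = -2.

-2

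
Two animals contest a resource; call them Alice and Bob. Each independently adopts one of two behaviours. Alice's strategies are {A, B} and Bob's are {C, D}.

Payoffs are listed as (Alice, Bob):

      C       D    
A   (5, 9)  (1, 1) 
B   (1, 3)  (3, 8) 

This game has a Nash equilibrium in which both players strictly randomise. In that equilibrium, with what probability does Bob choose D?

Let q be the probability that Bob plays C. In a completely mixed equilibrium, Alice must be indifferent between A and B.
Alice's expected payoff from A is 5q + (1−q); from B it is q + 3(1−q).
Setting these equal: 4q + 1 = −2q + 3, so q = 1/3.
Therefore Bob plays D with probability 1 − 1/3 = 2/3.

2/3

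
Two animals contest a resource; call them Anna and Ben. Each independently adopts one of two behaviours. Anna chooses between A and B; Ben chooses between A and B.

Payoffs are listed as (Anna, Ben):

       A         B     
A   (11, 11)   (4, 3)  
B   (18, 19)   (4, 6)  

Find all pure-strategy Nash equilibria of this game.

(A, A): Anna prefers B (18 > 11) — not an equilibrium.
(A, B): Ben prefers A (11 > 3) — not an equilibrium.
(B, A): Anna gets 18 ≥ 11 from A, and Ben gets 19 ≥ 6 from B — Nash equilibrium.
(B, B): Ben prefers A (19 > 6) — not an equilibrium.

(B, A)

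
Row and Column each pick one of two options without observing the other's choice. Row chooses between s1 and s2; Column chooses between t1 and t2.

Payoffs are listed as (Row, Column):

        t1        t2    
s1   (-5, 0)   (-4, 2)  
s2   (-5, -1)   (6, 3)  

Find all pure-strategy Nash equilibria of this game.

(s2, t2)

(s1, t1): Column prefers t2 (2 > 0) — not an equilibrium.
(s1, t2): Row prefers s2 (6 > -4) — not an equilibrium.
(s2, t1): Column prefers t2 (3 > -1) — not an equilibrium.
(s2, t2): Row gets 6 ≥ -4 from s1, and Column gets 3 ≥ -1 from t1 — Nash equilibrium.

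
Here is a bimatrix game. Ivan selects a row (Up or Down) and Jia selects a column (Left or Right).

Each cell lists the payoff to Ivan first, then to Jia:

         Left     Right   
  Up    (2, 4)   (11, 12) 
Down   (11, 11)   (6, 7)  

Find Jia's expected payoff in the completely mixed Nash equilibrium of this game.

First find x, the probability Ivan plays Up, from Jia's indifference between Left and Right: 4x + 11(1−x) = 12x + 7(1−x), giving x = 1/3.
Since Jia is indifferent in equilibrium, Jia's expected payoff equals the payoff from either column against (1/3, 2/3). Using Left: 4(1/3) + 11(2/3) = 26/3.

26/3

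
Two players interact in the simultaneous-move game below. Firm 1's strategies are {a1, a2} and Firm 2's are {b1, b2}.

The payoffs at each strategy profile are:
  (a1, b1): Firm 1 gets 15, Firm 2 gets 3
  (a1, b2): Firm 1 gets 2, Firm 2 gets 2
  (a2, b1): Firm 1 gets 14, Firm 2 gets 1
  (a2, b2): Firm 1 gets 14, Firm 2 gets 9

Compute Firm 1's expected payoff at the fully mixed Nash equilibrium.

14

First find q, the probability Firm 2 plays b1, from Firm 1's indifference between a1 and a2: 15q + 2(1−q) = 14q + 14(1−q), giving q = 12/13.
Since Firm 1 is indifferent in equilibrium, Firm 1's expected payoff equals the payoff from either row against (12/13, 1/13). Using a1: 15(12/13) + 2(1/13) = 14.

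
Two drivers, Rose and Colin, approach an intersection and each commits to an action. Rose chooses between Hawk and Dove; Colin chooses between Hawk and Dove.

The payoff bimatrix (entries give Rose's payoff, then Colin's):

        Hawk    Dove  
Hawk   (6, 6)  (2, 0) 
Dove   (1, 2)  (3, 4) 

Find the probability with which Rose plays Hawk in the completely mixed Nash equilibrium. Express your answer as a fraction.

1/4

Let p be the probability that Rose plays Hawk. In a completely mixed equilibrium, Colin must be indifferent between Hawk and Dove.
Colin's expected payoff from Hawk is 6p + 2(1−p); from Dove it is 4(1−p).
Setting these equal: 4p + 2 = −4p + 4, so p = 1/4.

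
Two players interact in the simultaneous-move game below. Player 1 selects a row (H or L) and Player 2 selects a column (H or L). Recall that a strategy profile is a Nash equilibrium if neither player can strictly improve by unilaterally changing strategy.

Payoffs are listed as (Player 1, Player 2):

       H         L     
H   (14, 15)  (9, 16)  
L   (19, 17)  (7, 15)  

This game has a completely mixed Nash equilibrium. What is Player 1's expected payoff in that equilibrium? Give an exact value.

73/7

First find y, the probability Player 2 plays H, from Player 1's indifference between H and L: 14y + 9(1−y) = 19y + 7(1−y), giving y = 2/7.
Since Player 1 is indifferent in equilibrium, Player 1's expected payoff equals the payoff from either row against (2/7, 5/7). Using H: 14(2/7) + 9(5/7) = 73/7.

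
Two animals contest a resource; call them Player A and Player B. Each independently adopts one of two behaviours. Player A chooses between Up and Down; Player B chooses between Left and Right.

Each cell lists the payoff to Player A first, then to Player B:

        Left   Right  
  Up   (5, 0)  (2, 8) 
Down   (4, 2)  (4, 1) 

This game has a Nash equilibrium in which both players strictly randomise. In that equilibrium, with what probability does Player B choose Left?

2/3

Let c be the probability that Player B plays Left. In a completely mixed equilibrium, Player A must be indifferent between Up and Down.
Player A's expected payoff from Up is 5c + 2(1−c); from Down it is 4c + 4(1−c).
Setting these equal: 3c + 2 = 4, so c = 2/3.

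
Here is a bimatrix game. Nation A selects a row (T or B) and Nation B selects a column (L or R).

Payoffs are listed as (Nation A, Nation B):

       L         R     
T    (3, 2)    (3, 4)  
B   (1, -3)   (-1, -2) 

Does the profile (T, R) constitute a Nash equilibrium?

At (T, R), Nation A earns 3; switching to B would give -1, so Nation A has no profitable deviation.
Nation B earns 4; switching to L would give 2, so Nation B has no profitable deviation.
Neither player can gain by a unilateral deviation, so this profile is a Nash equilibrium.

Yes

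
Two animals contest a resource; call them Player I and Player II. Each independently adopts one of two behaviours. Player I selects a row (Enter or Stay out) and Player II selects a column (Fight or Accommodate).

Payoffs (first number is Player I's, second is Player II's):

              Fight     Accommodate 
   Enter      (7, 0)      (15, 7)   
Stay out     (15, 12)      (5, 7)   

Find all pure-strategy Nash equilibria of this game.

(Enter, Accommodate) and (Stay out, Fight)

(Enter, Fight): Player I prefers Stay out (15 > 7); Player II prefers Accommodate (7 > 0) — not an equilibrium.
(Enter, Accommodate): Player I gets 15 ≥ 5 from Stay out, and Player II gets 7 ≥ 0 from Fight — Nash equilibrium.
(Stay out, Fight): Player I gets 15 ≥ 7 from Enter, and Player II gets 12 ≥ 7 from Accommodate — Nash equilibrium.
(Stay out, Accommodate): Player I prefers Enter (15 > 5); Player II prefers Fight (12 > 7) — not an equilibrium.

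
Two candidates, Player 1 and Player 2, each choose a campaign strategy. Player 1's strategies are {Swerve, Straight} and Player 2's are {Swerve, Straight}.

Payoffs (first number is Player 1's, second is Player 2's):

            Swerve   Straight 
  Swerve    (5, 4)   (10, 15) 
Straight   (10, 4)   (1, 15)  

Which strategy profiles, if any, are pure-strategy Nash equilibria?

(Swerve, Straight)

(Swerve, Swerve): Player 1 prefers Straight (10 > 5); Player 2 prefers Straight (15 > 4) — not an equilibrium.
(Swerve, Straight): Player 1 gets 10 ≥ 1 from Straight, and Player 2 gets 15 ≥ 4 from Swerve — Nash equilibrium.
(Straight, Swerve): Player 2 prefers Straight (15 > 4) — not an equilibrium.
(Straight, Straight): Player 1 prefers Swerve (10 > 1) — not an equilibrium.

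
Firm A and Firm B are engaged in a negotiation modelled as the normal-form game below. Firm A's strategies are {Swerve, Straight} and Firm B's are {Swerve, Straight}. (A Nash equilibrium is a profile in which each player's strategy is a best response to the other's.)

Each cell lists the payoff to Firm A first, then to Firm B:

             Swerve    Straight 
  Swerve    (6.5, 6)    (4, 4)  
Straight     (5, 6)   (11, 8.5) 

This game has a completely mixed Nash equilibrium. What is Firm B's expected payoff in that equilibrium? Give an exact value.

6

First find x, the probability Firm A plays Swerve, from Firm B's indifference between Swerve and Straight: 6x + 6(1−x) = 4x + 8.5(1−x), giving x = 5/9.
Since Firm B is indifferent in equilibrium, Firm B's expected payoff equals the payoff from either column against (5/9, 4/9). Using Swerve: 6(5/9) + 6(4/9) = 6.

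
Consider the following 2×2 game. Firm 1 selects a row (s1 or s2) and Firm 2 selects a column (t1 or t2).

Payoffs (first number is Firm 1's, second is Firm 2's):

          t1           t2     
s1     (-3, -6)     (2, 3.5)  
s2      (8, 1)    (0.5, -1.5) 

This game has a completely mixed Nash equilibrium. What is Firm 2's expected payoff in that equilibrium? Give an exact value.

First find x, the probability Firm 1 plays s1, from Firm 2's indifference between t1 and t2: −6x + (1−x) = 3.5x − 1.5(1−x), giving x = 5/24.
Since Firm 2 is indifferent in equilibrium, Firm 2's expected payoff equals the payoff from either column against (5/24, 19/24). Using t1: −6(5/24) + (19/24) = -11/24.

-11/24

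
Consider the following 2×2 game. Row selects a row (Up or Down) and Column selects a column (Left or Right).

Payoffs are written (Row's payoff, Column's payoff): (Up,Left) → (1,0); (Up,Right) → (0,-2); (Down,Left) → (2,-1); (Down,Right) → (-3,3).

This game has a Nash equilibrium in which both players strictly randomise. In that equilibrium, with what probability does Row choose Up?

Let x be the probability that Row plays Up. In a completely mixed equilibrium, Column must be indifferent between Left and Right.
Column's expected payoff from Left is −(1−x); from Right it is −2x + 3(1−x).
Setting these equal: x − 1 = −5x + 3, so x = 2/3.

2/3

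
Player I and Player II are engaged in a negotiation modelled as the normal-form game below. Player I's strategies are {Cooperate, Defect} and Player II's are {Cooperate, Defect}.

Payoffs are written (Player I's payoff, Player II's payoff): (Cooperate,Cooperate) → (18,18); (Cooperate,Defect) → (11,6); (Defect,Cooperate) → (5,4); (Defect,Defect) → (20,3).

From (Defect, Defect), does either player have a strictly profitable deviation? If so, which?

Player II

Player I at (Defect, Defect) earns 20; deviating to Cooperate yields 11 — not better.
Player II earns 3; deviating to Cooperate yields 4 — a strict improvement.
Only Player II has a strictly profitable deviation.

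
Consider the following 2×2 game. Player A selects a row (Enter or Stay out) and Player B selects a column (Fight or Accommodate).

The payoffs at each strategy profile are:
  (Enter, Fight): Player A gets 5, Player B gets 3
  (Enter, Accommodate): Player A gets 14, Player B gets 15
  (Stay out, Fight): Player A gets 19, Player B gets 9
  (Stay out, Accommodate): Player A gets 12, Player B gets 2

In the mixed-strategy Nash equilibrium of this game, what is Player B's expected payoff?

129/19

First find x, the probability Player A plays Enter, from Player B's indifference between Fight and Accommodate: 3x + 9(1−x) = 15x + 2(1−x), giving x = 7/19.
Since Player B is indifferent in equilibrium, Player B's expected payoff equals the payoff from either column against (7/19, 12/19). Using Fight: 3(7/19) + 9(12/19) = 129/19.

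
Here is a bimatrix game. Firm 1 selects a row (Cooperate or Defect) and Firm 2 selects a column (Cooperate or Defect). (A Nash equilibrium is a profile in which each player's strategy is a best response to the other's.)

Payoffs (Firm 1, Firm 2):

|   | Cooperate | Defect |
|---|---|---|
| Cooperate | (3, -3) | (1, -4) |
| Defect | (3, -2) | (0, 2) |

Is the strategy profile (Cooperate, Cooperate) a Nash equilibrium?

At (Cooperate, Cooperate), Firm 1 earns 3; switching to Defect would give 3, so Firm 1 has no profitable deviation.
Firm 2 earns -3; switching to Defect would give -4, so Firm 2 has no profitable deviation.
Neither player can gain by a unilateral deviation, so this profile is a Nash equilibrium.

Yes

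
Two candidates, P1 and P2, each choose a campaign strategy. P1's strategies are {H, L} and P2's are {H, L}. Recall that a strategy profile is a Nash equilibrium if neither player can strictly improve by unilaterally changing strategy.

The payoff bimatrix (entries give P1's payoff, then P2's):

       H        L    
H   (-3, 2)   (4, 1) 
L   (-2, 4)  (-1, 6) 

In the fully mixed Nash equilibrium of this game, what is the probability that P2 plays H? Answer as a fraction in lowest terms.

5/6

Let y be the probability that P2 plays H. In a completely mixed equilibrium, P1 must be indifferent between H and L.
P1's expected payoff from H is −3y + 4(1−y); from L it is −2y − (1−y).
Setting these equal: −7y + 4 = −y − 1, so y = 5/6.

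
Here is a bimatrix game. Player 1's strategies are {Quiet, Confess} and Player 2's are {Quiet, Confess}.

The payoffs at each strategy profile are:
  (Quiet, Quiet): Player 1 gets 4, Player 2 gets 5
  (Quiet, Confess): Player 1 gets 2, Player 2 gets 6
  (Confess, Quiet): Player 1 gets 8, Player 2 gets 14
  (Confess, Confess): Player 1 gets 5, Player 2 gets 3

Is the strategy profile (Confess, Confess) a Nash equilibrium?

No

At (Confess, Confess), Player 1 earns 5; switching to Quiet would give 2, so Player 1 has no profitable deviation.
Player 2 earns 3; switching to Quiet would give 14, so Player 2 would deviate.
Since at least one player can profitably deviate, this is not a Nash equilibrium.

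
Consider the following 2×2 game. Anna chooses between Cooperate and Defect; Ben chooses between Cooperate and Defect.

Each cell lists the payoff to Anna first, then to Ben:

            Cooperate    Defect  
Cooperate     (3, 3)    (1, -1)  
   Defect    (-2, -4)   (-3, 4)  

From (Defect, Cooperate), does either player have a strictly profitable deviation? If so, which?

Both

Anna at (Defect, Cooperate) earns -2; deviating to Cooperate yields 3 — a strict improvement.
Ben earns -4; deviating to Defect yields 4 — a strict improvement.
Both Anna and Ben have strictly profitable deviations.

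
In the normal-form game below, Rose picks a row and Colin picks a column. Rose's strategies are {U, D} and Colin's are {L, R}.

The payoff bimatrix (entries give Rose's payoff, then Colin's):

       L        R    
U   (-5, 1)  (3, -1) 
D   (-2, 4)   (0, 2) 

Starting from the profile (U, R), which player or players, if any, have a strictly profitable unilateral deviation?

Colin

Rose at (U, R) earns 3; deviating to D yields 0 — not better.
Colin earns -1; deviating to L yields 1 — a strict improvement.
Only Colin has a strictly profitable deviation.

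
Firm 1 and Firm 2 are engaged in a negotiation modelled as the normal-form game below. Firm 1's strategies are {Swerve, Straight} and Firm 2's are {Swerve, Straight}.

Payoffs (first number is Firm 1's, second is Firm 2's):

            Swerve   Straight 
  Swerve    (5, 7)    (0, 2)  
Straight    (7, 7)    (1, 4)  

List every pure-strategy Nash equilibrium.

(Straight, Swerve)

(Swerve, Swerve): Firm 1 prefers Straight (7 > 5) — not an equilibrium.
(Swerve, Straight): Firm 1 prefers Straight (1 > 0); Firm 2 prefers Swerve (7 > 2) — not an equilibrium.
(Straight, Swerve): Firm 1 gets 7 ≥ 5 from Swerve, and Firm 2 gets 7 ≥ 4 from Straight — Nash equilibrium.
(Straight, Straight): Firm 2 prefers Swerve (7 > 4) — not an equilibrium.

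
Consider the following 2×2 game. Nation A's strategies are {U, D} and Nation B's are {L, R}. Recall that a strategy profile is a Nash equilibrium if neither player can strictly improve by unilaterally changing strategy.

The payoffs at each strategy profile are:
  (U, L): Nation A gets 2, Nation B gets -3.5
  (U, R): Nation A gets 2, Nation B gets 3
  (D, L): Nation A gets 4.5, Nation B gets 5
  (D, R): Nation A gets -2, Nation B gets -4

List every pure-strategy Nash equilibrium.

(U, R) and (D, L)

(U, L): Nation A prefers D (4.5 > 2); Nation B prefers R (3 > -3.5) — not an equilibrium.
(U, R): Nation A gets 2 ≥ -2 from D, and Nation B gets 3 ≥ -3.5 from L — Nash equilibrium.
(D, L): Nation A gets 4.5 ≥ 2 from U, and Nation B gets 5 ≥ -4 from R — Nash equilibrium.
(D, R): Nation A prefers U (2 > -2); Nation B prefers L (5 > -4) — not an equilibrium.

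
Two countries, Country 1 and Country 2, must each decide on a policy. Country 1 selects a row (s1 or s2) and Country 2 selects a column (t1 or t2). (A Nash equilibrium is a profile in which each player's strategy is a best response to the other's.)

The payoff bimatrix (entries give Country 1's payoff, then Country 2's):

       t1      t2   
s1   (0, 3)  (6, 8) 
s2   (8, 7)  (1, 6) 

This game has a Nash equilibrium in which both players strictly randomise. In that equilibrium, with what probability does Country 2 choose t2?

Let c be the probability that Country 2 plays t1. In a completely mixed equilibrium, Country 1 must be indifferent between s1 and s2.
Country 1's expected payoff from s1 is 6(1−c); from s2 it is 8c + (1−c).
Setting these equal: −6c + 6 = 7c + 1, so c = 5/13.
Therefore Country 2 plays t2 with probability 1 − 5/13 = 8/13.

8/13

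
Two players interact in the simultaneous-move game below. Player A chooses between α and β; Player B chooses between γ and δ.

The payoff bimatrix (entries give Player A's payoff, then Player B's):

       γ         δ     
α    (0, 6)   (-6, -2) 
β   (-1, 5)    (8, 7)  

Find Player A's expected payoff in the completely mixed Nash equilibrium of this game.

First find y, the probability Player B plays γ, from Player A's indifference between α and β: −6(1−y) = −y + 8(1−y), giving y = 14/15.
Since Player A is indifferent in equilibrium, Player A's expected payoff equals the payoff from either row against (14/15, 1/15). Using α: −6(1/15) = -2/5.

-2/5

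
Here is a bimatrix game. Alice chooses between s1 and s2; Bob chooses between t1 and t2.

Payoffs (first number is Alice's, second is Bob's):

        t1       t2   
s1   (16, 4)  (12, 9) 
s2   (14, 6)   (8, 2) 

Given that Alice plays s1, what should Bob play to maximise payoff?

Against s1, Bob earns 4 from t1 and 9 from t2.
So t2 is the best response.

t2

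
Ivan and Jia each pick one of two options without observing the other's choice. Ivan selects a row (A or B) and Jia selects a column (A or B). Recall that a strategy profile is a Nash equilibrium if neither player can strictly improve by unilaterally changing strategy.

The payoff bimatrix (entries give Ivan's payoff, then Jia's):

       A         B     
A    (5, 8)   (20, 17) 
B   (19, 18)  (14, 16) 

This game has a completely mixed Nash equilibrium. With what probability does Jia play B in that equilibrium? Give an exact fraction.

7/10

Let y be the probability that Jia plays A. In a completely mixed equilibrium, Ivan must be indifferent between A and B.
Ivan's expected payoff from A is 5y + 20(1−y); from B it is 19y + 14(1−y).
Setting these equal: −15y + 20 = 5y + 14, so y = 3/10.
Therefore Jia plays B with probability 1 − 3/10 = 7/10.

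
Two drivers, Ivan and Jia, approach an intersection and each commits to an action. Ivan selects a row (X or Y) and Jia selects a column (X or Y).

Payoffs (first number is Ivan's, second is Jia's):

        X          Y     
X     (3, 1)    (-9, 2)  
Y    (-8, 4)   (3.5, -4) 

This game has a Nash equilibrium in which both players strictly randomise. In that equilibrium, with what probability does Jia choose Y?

Let y be the probability that Jia plays X. In a completely mixed equilibrium, Ivan must be indifferent between X and Y.
Ivan's expected payoff from X is 3y − 9(1−y); from Y it is −8y + 3.5(1−y).
Setting these equal: 12y − 9 = −11.5y + 3.5, so y = 25/47.
Therefore Jia plays Y with probability 1 − 25/47 = 22/47.

22/47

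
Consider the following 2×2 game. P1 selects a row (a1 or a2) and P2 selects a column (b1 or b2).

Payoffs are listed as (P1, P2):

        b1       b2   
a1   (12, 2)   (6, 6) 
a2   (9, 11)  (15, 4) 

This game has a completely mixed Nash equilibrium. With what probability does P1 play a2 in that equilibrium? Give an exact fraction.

Let r be the probability that P1 plays a1. In a completely mixed equilibrium, P2 must be indifferent between b1 and b2.
P2's expected payoff from b1 is 2r + 11(1−r); from b2 it is 6r + 4(1−r).
Setting these equal: −9r + 11 = 2r + 4, so r = 7/11.
Therefore P1 plays a2 with probability 1 − 7/11 = 4/11.

4/11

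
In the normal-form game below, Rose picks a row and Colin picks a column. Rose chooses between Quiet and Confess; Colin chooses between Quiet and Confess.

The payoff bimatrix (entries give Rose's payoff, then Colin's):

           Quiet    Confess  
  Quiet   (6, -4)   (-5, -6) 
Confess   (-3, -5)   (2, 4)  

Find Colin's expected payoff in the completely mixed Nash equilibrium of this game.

First find p, the probability Rose plays Quiet, from Colin's indifference between Quiet and Confess: −4p − 5(1−p) = −6p + 4(1−p), giving p = 9/11.
Since Colin is indifferent in equilibrium, Colin's expected payoff equals the payoff from either column against (9/11, 2/11). Using Quiet: −4(9/11) − 5(2/11) = -46/11.

-46/11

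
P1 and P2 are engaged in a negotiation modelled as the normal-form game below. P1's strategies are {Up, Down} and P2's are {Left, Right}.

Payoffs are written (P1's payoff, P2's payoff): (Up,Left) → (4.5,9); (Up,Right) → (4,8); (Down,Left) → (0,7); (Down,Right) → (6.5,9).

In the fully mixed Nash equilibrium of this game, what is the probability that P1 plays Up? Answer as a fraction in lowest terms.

Let r be the probability that P1 plays Up. In a completely mixed equilibrium, P2 must be indifferent between Left and Right.
P2's expected payoff from Left is 9r + 7(1−r); from Right it is 8r + 9(1−r).
Setting these equal: 2r + 7 = −r + 9, so r = 2/3.

2/3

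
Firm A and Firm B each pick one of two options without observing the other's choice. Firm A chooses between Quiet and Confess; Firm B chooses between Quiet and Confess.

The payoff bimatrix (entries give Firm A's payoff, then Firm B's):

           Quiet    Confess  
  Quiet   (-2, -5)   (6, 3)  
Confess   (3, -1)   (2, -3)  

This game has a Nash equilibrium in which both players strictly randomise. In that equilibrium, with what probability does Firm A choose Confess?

Let p be the probability that Firm A plays Quiet. In a completely mixed equilibrium, Firm B must be indifferent between Quiet and Confess.
Firm B's expected payoff from Quiet is −5p − (1−p); from Confess it is 3p − 3(1−p).
Setting these equal: −4p − 1 = 6p − 3, so p = 1/5.
Therefore Firm A plays Confess with probability 1 − 1/5 = 4/5.

4/5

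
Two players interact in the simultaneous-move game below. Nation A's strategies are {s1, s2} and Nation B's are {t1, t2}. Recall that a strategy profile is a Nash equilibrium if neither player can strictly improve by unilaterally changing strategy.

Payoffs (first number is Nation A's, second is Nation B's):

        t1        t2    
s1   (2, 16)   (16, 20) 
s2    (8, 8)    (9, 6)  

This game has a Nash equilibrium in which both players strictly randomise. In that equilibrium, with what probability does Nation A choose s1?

Let x be the probability that Nation A plays s1. In a completely mixed equilibrium, Nation B must be indifferent between t1 and t2.
Nation B's expected payoff from t1 is 16x + 8(1−x); from t2 it is 20x + 6(1−x).
Setting these equal: 8x + 8 = 14x + 6, so x = 1/3.

1/3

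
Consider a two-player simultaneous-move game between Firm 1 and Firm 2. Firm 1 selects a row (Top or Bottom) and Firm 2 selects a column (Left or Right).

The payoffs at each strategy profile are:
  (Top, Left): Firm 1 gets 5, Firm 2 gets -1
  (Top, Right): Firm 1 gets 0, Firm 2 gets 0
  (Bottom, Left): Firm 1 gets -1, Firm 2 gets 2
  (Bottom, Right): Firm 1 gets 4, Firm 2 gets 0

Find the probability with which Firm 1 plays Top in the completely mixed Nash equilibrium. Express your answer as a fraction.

Let p be the probability that Firm 1 plays Top. In a completely mixed equilibrium, Firm 2 must be indifferent between Left and Right.
Firm 2's expected payoff from Left is −p + 2(1−p); from Right it is 0.
Setting these equal: −3p + 2 = 0, so p = 2/3.

2/3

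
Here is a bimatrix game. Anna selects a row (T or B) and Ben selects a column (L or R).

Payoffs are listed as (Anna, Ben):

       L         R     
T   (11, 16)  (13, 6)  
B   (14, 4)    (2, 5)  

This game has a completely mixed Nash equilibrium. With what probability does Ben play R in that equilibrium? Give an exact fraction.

3/14

Let q be the probability that Ben plays L. In a completely mixed equilibrium, Anna must be indifferent between T and B.
Anna's expected payoff from T is 11q + 13(1−q); from B it is 14q + 2(1−q).
Setting these equal: −2q + 13 = 12q + 2, so q = 11/14.
Therefore Ben plays R with probability 1 − 11/14 = 3/14.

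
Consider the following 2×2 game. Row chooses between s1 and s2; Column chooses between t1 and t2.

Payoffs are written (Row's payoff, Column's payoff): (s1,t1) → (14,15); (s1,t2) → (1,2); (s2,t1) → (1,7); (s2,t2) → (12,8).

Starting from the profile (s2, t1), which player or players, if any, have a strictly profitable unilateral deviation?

Row at (s2, t1) earns 1; deviating to s1 yields 14 — a strict improvement.
Column earns 7; deviating to t2 yields 8 — a strict improvement.
Both Row and Column have strictly profitable deviations.

Both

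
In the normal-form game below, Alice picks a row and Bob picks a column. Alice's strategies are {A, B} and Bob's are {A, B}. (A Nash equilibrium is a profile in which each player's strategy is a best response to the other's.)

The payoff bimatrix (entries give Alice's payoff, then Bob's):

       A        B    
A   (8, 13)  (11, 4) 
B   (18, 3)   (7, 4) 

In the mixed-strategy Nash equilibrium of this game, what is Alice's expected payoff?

First find q, the probability Bob plays A, from Alice's indifference between A and B: 8q + 11(1−q) = 18q + 7(1−q), giving q = 2/7.
Since Alice is indifferent in equilibrium, Alice's expected payoff equals the payoff from either row against (2/7, 5/7). Using A: 8(2/7) + 11(5/7) = 71/7.

71/7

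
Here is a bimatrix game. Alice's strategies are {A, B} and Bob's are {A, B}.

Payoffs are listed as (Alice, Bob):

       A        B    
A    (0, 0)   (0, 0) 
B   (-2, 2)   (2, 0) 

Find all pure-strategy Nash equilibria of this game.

(A, A): Alice gets 0 ≥ -2 from B, and Bob gets 0 ≥ 0 from B — Nash equilibrium.
(A, B): Alice prefers B (2 > 0) — not an equilibrium.
(B, A): Alice prefers A (0 > -2) — not an equilibrium.
(B, B): Bob prefers A (2 > 0) — not an equilibrium.

(A, A)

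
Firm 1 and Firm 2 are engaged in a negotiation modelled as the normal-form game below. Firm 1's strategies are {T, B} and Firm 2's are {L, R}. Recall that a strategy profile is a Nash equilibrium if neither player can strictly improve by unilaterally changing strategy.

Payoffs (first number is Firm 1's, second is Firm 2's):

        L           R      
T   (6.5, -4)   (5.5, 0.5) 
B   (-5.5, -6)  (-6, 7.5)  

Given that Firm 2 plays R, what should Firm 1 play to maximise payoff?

Against R, Firm 1 earns 5.5 from T and -6 from B.
So T is the best response.

T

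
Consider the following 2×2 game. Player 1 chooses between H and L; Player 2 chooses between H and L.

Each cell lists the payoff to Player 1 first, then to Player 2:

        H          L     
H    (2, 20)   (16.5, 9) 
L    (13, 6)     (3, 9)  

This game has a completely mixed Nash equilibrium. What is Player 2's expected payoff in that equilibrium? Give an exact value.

9

First find x, the probability Player 1 plays H, from Player 2's indifference between H and L: 20x + 6(1−x) = 9x + 9(1−x), giving x = 3/14.
Since Player 2 is indifferent in equilibrium, Player 2's expected payoff equals the payoff from either column against (3/14, 11/14). Using H: 20(3/14) + 6(11/14) = 9.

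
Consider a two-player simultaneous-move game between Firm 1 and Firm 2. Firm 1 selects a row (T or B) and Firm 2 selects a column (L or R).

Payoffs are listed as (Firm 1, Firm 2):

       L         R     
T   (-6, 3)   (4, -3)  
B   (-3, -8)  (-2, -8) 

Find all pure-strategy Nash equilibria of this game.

(T, L): Firm 1 prefers B (-3 > -6) — not an equilibrium.
(T, R): Firm 2 prefers L (3 > -3) — not an equilibrium.
(B, L): Firm 1 gets -3 ≥ -6 from T, and Firm 2 gets -8 ≥ -8 from R — Nash equilibrium.
(B, R): Firm 1 prefers T (4 > -2) — not an equilibrium.

(B, L)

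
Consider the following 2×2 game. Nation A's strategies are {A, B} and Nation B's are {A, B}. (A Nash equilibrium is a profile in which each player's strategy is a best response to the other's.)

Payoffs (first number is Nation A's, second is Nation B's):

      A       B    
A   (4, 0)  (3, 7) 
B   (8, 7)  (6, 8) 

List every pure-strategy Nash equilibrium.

(A, A): Nation A prefers B (8 > 4); Nation B prefers B (7 > 0) — not an equilibrium.
(A, B): Nation A prefers B (6 > 3) — not an equilibrium.
(B, A): Nation B prefers B (8 > 7) — not an equilibrium.
(B, B): Nation A gets 6 ≥ 3 from A, and Nation B gets 8 ≥ 7 from A — Nash equilibrium.

(B, B)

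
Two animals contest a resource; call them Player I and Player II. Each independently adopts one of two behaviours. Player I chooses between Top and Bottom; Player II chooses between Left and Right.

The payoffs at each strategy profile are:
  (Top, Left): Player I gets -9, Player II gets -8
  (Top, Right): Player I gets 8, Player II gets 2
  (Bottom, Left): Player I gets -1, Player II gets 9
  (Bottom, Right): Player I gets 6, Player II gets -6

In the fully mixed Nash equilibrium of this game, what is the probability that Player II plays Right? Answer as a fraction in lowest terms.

4/5

Let c be the probability that Player II plays Left. In a completely mixed equilibrium, Player I must be indifferent between Top and Bottom.
Player I's expected payoff from Top is −9c + 8(1−c); from Bottom it is −c + 6(1−c).
Setting these equal: −17c + 8 = −7c + 6, so c = 1/5.
Therefore Player II plays Right with probability 1 − 1/5 = 4/5.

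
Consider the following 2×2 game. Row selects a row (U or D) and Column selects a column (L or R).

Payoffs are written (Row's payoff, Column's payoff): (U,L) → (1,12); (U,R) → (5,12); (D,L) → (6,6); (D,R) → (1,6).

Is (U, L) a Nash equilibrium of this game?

No

At (U, L), Row earns 1; switching to D would give 6, so Row would deviate.
Column earns 12; switching to R would give 12, so Column has no profitable deviation.
Since at least one player can profitably deviate, this is not a Nash equilibrium.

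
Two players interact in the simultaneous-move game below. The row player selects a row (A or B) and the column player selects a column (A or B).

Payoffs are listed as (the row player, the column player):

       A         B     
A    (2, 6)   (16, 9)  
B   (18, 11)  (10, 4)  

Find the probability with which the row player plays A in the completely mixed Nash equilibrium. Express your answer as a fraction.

7/10

Let p be the probability that the row player plays A. In a completely mixed equilibrium, the column player must be indifferent between A and B.
The column player's expected payoff from A is 6p + 11(1−p); from B it is 9p + 4(1−p).
Setting these equal: −5p + 11 = 5p + 4, so p = 7/10.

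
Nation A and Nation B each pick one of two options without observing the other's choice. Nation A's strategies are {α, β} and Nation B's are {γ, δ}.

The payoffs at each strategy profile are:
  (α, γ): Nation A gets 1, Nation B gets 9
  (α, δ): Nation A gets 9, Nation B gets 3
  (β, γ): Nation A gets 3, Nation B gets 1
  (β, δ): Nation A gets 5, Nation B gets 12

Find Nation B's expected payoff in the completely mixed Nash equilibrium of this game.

First find p, the probability Nation A plays α, from Nation B's indifference between γ and δ: 9p + (1−p) = 3p + 12(1−p), giving p = 11/17.
Since Nation B is indifferent in equilibrium, Nation B's expected payoff equals the payoff from either column against (11/17, 6/17). Using γ: 9(11/17) + (6/17) = 105/17.

105/17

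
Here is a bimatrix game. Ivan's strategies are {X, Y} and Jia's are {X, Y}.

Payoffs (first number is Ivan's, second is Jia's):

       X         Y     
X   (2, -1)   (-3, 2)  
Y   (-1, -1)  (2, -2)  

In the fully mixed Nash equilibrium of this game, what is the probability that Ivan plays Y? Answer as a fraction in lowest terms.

3/4

Let p be the probability that Ivan plays X. In a completely mixed equilibrium, Jia must be indifferent between X and Y.
Jia's expected payoff from X is −p − (1−p); from Y it is 2p − 2(1−p).
Setting these equal: -1 = 4p − 2, so p = 1/4.
Therefore Ivan plays Y with probability 1 − 1/4 = 3/4.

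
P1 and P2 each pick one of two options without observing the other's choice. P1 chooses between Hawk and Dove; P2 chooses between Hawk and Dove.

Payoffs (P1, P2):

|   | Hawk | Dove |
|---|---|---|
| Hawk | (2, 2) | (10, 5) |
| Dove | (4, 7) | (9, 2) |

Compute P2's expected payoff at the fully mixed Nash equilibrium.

First find p, the probability P1 plays Hawk, from P2's indifference between Hawk and Dove: 2p + 7(1−p) = 5p + 2(1−p), giving p = 5/8.
Since P2 is indifferent in equilibrium, P2's expected payoff equals the payoff from either column against (5/8, 3/8). Using Hawk: 2(5/8) + 7(3/8) = 31/8.

31/8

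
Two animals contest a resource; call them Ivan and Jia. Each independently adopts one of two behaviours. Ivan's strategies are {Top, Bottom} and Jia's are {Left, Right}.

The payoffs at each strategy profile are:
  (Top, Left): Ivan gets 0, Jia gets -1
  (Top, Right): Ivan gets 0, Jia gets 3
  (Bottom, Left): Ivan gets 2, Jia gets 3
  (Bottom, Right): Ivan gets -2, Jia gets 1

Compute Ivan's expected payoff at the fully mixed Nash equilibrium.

0

First find q, the probability Jia plays Left, from Ivan's indifference between Top and Bottom: 0 = 2q − 2(1−q), giving q = 1/2.
Since Ivan is indifferent in equilibrium, Ivan's expected payoff equals the payoff from either row against (1/2, 1/2). Using Top: 0 = 0.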